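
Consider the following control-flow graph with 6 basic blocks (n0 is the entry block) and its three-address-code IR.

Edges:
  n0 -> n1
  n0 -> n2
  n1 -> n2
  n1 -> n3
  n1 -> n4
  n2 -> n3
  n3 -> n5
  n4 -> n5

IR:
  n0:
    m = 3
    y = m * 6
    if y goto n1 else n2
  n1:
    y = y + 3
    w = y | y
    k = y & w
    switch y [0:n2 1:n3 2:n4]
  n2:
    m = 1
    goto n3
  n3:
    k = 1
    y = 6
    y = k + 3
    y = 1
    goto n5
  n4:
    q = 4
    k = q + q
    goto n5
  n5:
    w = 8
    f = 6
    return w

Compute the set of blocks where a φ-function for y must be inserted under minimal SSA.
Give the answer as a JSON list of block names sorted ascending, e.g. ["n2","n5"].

Answer: ["n2", "n3", "n5"]

Analysis:
idom tree: n1←n0 n2←n0 n3←n0 n4←n1 n5←n0
Join-block Dom:
  n2: preds {n0,n1}: {n0} ∩ {n0,n1} = {n0}; idom=n0
  n3: preds {n1,n2}: {n0,n1} ∩ {n0,n2} = {n0}; idom=n0
  n5: preds {n3,n4}: {n0,n3} ∩ {n0,n1,n4} = {n0}; idom=n0

DF derivation:
  n2←n0: walk · to n0
  n2←n1: walk n1 to n0
  n3←n1: walk n1 to n0
  n3←n2: walk n2 to n0
  n5←n3: walk n3 to n0
  n5←n4: walk n4→n1 to n0
  n0 → ∅
  n1 → {n2,n3,n5}
  n2 → {n3}
  n3 → {n5}
  n4 → {n5}
  n5 → ∅

φ for y: defs {n0,n1,n3}
  DF⁺ = {n2,n3,n5}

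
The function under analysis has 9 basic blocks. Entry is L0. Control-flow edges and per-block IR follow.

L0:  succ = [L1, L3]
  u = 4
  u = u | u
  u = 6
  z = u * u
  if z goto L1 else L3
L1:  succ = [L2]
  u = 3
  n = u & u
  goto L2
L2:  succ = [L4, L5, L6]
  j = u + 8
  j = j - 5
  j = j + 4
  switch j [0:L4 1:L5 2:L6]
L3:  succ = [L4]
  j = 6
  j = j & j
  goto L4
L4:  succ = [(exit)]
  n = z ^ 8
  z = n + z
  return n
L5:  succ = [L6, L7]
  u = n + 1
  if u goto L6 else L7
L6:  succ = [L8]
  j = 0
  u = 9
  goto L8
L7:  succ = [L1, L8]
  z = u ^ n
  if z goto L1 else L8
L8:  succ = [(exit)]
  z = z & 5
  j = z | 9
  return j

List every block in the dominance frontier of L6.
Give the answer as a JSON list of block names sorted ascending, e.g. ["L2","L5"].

Answer: ["L8"]

Analysis:
idom tree: L1←L0 L2←L1 L3←L0 L4←L0 L5←L2 L6←L2 L7←L5 L8←L2
Join-block Dom:
  L1: preds {L0,L7}: {L0} ∩ {L0,L1,L2,L5,L7} = {L0}; idom=L0
  L4: preds {L2,L3}: {L0,L1,L2} ∩ {L0,L3} = {L0}; idom=L0
  L6: preds {L2,L5}: {L0,L1,L2} ∩ {L0,L1,L2,L5} = {L0,L1,L2}; idom=L2
  L8: preds {L6,L7}: {L0,L1,L2,L6} ∩ {L0,L1,L2,L5,L7} = {L0,L1,L2}; idom=L2

DF derivation:
  L1←L0: walk · to L0
  L1←L7: walk L7→L5→L2→L1 to L0
  L4←L2: walk L2→L1 to L0
  L4←L3: walk L3 to L0
  L6←L2: walk · to L2
  L6←L5: walk L5 to L2
  L8←L6: walk L6 to L2
  L8←L7: walk L7→L5 to L2
  DF(L0)=∅
  DF(L1)={L1,L4}
  DF(L2)={L1,L4}
  DF(L3)={L4}
  DF(L4)=∅
  DF(L5)={L1,L6,L8}
  DF(L6)={L8}
  DF(L7)={L1,L8}
  DF(L8)=∅

DF(L6) = ["L8"]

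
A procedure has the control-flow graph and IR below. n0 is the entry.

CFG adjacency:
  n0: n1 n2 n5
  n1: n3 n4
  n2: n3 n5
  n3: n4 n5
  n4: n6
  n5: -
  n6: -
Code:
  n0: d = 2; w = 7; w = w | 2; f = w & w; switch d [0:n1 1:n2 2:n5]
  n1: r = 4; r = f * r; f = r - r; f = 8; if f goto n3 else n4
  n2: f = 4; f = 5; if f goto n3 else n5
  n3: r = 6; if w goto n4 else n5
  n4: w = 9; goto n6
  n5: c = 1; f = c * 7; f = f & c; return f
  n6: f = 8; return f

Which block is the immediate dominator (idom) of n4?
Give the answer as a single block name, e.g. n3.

idom tree: n1←n0 n2←n0 n3←n0 n4←n0 n5←n0 n6←n4
Join-block Dom:
  n3: preds {n1,n2}: {n0,n1} ∩ {n0,n2} = {n0}; idom=n0
  n4: preds {n1,n3}: {n0,n1} ∩ {n0,n3} = {n0}; idom=n0
  n5: preds {n0,n2,n3}: {n0} ∩ {n0,n2} ∩ {n0,n3} = {n0}; idom=n0

idom(n4) = n0

Answer: n0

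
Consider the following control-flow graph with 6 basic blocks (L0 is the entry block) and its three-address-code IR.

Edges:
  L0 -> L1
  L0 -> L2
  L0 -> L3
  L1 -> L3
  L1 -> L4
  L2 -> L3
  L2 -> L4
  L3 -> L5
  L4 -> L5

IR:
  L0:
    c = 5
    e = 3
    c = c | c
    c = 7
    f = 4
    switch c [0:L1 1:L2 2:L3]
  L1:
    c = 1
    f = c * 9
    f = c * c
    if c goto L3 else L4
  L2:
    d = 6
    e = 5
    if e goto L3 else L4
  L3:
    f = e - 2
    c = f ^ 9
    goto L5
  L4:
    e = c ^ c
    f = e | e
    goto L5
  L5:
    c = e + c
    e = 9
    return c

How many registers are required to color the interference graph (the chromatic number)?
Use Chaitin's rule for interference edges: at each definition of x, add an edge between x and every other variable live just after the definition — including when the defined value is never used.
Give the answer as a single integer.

Answer: 3

Derivation:
Block summaries:
  L0 def {c,e,f} use ∅
  L1 def {c,f} use ∅
  L2 def {d,e} use ∅
  L3 def {c,f} use {e}
  L4 def {e,f} use {c}
  L5 def {c,e} use {c,e}

Backward fixpoint:
  L0: in=∅ out={c,e}
  L1: in={e} out={c,e}
  L2: in={c} out={c,e}
  L3: in={e} out={c,e}
  L4: in={c} out={c,e}
  L5: in={c,e} out=∅

Interfere edges:
  c — {d,e,f}
  d — {c}
  e — {c,f}
  f — {c,e}

Registers:
  clique {c,e,f} ⇒ need ≥ 3
  3-colouring: c0={c}  c1={d,e}  c2={f}
  χ = 3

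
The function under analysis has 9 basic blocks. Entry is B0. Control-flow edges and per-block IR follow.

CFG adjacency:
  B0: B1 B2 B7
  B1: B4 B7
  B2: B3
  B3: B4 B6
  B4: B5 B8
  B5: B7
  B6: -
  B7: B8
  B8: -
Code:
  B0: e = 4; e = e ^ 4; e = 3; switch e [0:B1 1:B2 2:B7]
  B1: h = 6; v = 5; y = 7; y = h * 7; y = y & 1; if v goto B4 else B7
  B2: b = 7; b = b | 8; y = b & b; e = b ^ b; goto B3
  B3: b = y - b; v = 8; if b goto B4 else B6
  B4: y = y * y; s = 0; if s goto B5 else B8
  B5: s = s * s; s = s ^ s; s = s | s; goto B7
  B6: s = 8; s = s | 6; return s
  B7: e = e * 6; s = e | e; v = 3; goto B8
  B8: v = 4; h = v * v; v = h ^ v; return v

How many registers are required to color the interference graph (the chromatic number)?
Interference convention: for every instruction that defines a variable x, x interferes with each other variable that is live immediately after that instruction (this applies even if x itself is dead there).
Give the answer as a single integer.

Per-block:
  B0: def={e} ue=∅
  B1: def={h,v,y} ue=∅
  B2: def={b,e,y} ue=∅
  B3: def={b,v} ue={b,y}
  B4: def={s,y} ue={y}
  B5: def={s} ue={s}
  B6: def={s} ue=∅
  B7: def={e,s,v} ue={e}
  B8: def={h,v} ue=∅

Backward fixpoint:
  B0 li=∅ lo={e}
  B1 li={e} lo={e,y}
  B2 li=∅ lo={b,e,y}
  B3 li={b,e,y} lo={e,y}
  B4 li={e,y} lo={e,s}
  B5 li={e,s} lo={e}
  B6 li=∅ lo=∅
  B7 li={e} lo=∅
  B8 li=∅ lo=∅

Interference:
  b — {e,v,y}
  e — {b,h,s,v,y}
  h — {e,v,y}
  s — {e}
  v — {b,e,h,y}
  y — {b,e,h,v}

Colouring:
  {b,e,v,y} pairwise interfere (4-clique) ⇒ χ ≥ 4
  assign b→c3 e→c0 h→c3 s→c1 v→c1 y→c2 — no edge inside a register ⇒ χ ≤ 4
  χ = 4

Answer: 4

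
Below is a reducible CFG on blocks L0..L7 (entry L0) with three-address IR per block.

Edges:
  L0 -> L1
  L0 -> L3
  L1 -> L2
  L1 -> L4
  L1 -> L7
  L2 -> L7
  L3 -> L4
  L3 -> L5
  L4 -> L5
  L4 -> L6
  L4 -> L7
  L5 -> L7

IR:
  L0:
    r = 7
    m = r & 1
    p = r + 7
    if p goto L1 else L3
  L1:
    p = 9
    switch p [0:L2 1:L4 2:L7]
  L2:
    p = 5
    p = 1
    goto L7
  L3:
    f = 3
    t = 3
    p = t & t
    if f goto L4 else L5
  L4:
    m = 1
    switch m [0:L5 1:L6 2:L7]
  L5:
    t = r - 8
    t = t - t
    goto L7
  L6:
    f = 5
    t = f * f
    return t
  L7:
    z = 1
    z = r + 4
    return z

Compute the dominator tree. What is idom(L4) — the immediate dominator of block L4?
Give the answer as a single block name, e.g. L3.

Answer: L0

Derivation:
idom tree: L1←L0 L2←L1 L3←L0 L4←L0 L5←L0 L6←L4 L7←L0
Dom∩ at merges:
  L4: preds {L1,L3}: {L0,L1} ∩ {L0,L3} = {L0}; idom=L0
  L5: preds {L3,L4}: {L0,L3} ∩ {L0,L4} = {L0}; idom=L0
  L7: preds {L1,L2,L4,L5}: {L0,L1} ∩ {L0,L1,L2} ∩ {L0,L4} ∩ {L0,L5} = {L0}; idom=L0

idom(L4) = L0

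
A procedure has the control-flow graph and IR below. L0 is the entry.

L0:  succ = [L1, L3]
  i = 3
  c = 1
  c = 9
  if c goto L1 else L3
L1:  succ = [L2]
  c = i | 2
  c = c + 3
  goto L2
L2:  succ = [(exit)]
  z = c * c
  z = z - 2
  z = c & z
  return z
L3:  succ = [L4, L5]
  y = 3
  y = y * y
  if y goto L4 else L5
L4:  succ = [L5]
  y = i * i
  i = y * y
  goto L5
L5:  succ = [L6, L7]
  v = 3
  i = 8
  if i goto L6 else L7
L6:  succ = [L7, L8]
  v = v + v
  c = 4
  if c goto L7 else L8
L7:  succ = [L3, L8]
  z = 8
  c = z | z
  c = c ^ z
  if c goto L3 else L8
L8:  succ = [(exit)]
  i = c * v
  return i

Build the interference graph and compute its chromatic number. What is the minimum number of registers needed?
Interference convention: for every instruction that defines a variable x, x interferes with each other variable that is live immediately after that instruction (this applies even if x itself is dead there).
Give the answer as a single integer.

Per-block:
  L0: {c,i} / ∅
  L1: {c} / {i}
  L2: {z} / {c}
  L3: {y} / ∅
  L4: {i,y} / {i}
  L5: {i,v} / ∅
  L6: {c,v} / {v}
  L7: {c,z} / ∅
  L8: {i} / {c,v}

Liveness:
  L0: in=∅ out={i}
  L1: in={i} out={c}
  L2: in={c} out=∅
  L3: in={i} out={i}
  L4: in={i} out=∅
  L5: in=∅ out={i,v}
  L6: in={i,v} out={c,i,v}
  L7: in={i,v} out={c,i,v}
  L8: in={c,v} out=∅

Interfere edges:
  c↔{i,v,z}
  i↔{c,v,y,z}
  v↔{c,i,z}
  y↔{i}
  z↔{c,i,v}

Registers:
  {c,i,v,z} pairwise interfere (4-clique) ⇒ χ ≥ 4
  4-colouring: r0={i}  r1={c,y}  r2={v}  r3={z}
  χ = 4

Answer: 4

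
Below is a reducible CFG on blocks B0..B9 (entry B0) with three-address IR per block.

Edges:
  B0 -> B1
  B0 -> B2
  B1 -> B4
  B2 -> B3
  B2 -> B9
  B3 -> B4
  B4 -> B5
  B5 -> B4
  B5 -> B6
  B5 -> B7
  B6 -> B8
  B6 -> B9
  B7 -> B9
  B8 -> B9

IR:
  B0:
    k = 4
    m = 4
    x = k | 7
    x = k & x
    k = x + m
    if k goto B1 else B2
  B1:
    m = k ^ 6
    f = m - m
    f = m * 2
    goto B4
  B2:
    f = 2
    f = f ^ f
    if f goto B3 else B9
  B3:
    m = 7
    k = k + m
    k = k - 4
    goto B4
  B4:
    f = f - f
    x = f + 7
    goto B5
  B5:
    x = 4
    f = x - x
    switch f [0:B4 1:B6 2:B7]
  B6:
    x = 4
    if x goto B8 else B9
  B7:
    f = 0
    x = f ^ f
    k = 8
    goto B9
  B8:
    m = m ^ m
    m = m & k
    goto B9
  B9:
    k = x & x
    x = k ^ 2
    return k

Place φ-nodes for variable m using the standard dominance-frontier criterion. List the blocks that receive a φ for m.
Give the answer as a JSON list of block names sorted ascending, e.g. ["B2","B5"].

Answer: ["B4", "B9"]

Working:
idom tree: B1←B0 B2←B0 B3←B2 B4←B0 B5←B4 B6←B5 B7←B5 B8←B6 B9←B0
Dom∩ at merges:
  B4: preds {B1,B3,B5}: {B0,B1} ∩ {B0,B2,B3} ∩ {B0,B4,B5} = {B0}; idom=B0
  B9: preds {B2,B6,B7,B8}: {B0,B2} ∩ {B0,B4,B5,B6} ∩ {B0,B4,B5,B7} ∩ {B0,B4,B5,B6,B8} = {B0}; idom=B0

DF derivation:
  B4←B1: walk B1 to B0
  B4←B3: walk B3→B2 to B0
  B4←B5: walk B5→B4 to B0
  B9←B2: walk B2 to B0
  B9←B6: walk B6→B5→B4 to B0
  B9←B7: walk B7→B5→B4 to B0
  B9←B8: walk B8→B6→B5→B4 to B0
  DF(B0)=∅
  DF(B1)={B4}
  DF(B2)={B4,B9}
  DF(B3)={B4}
  DF(B4)={B4,B9}
  DF(B5)={B4,B9}
  DF(B6)={B9}
  DF(B7)={B9}
  DF(B8)={B9}
  DF(B9)=∅

φ for m: defs {B0,B1,B3,B8}
  DF⁺ = {B4,B9}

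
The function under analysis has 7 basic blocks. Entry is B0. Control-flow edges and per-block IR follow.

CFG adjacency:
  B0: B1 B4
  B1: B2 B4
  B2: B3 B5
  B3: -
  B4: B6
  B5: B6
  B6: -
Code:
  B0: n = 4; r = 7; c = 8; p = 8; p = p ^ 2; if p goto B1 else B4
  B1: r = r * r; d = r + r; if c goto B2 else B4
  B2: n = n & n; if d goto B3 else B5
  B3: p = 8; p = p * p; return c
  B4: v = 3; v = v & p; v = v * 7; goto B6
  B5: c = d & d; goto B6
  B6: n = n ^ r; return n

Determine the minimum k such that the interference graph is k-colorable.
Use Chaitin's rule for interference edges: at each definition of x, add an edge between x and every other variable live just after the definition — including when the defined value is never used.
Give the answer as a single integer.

Answer: 5

Analysis:
def/use:
  B0: def={c,n,p,r} ue=∅
  B1: def={d,r} ue={c,r}
  B2: def={n} ue={d,n}
  B3: def={p} ue={c}
  B4: def={v} ue={p}
  B5: def={c} ue={d}
  B6: def={n} ue={n,r}

Liveness:
  B0: in=∅ out={c,n,p,r}
  B1: in={c,n,p,r} out={c,d,n,p,r}
  B2: in={c,d,n,r} out={c,d,n,r}
  B3: in={c} out=∅
  B4: in={n,p,r} out={n,r}
  B5: in={d,n,r} out={n,r}
  B6: in={n,r} out=∅

Interfere edges:
  c: {d,n,p,r}
  d: {c,n,p,r}
  n: {c,d,p,r,v}
  p: {c,d,n,r,v}
  r: {c,d,n,p,v}
  v: {n,p,r}

Registers:
  lower bound: {c,d,n,p,r} mutually conflict ⇒ χ ≥ 5
  assign c→c3 d→c4 n→c0 p→c1 r→c2 v→c3 — no edge inside a register ⇒ χ ≤ 5
  χ = 5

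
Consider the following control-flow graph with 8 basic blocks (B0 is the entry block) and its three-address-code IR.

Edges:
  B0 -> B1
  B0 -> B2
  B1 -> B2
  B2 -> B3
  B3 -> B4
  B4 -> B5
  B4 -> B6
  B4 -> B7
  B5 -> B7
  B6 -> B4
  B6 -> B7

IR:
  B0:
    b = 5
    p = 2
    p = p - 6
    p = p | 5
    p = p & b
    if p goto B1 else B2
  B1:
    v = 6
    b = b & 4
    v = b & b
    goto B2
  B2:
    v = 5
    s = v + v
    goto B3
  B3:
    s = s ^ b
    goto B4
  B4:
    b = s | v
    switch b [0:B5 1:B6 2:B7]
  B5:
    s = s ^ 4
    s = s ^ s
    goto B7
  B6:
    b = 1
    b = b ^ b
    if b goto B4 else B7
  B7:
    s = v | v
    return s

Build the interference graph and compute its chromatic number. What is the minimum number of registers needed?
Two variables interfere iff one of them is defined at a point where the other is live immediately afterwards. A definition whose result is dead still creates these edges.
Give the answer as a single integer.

def/use:
  B0: def={b,p} ue=∅
  B1: def={b,v} ue={b}
  B2: def={s,v} ue=∅
  B3: def={s} ue={b,s}
  B4: def={b} ue={s,v}
  B5: def={s} ue={s}
  B6: def={b} ue=∅
  B7: def={s} ue={v}

Backward fixpoint:
  live B0: ∅→{b}
  live B1: {b}→{b}
  live B2: {b}→{b,s,v}
  live B3: {b,s,v}→{s,v}
  live B4: {s,v}→{s,v}
  live B5: {s,v}→{v}
  live B6: {s,v}→{s,v}
  live B7: {v}→∅

Interference:
  b — {p,s,v}
  p — {b}
  s — {b,v}
  v — {b,s}

Registers:
  clique {b,s,v} ⇒ need ≥ 3
  3-colouring: r0={b}  r1={p,s}  r2={v}
  χ = 3

Answer: 3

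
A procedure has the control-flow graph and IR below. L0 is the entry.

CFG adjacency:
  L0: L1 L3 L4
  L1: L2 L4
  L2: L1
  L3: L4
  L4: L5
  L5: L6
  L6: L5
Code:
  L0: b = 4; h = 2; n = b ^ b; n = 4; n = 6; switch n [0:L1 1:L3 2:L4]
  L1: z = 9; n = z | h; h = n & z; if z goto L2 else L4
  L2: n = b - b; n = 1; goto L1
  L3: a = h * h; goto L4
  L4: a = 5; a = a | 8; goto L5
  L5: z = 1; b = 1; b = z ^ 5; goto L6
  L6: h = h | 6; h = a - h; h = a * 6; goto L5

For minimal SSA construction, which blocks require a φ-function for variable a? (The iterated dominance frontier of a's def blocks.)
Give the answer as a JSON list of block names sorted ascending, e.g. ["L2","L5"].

idom tree: L1←L0 L2←L1 L3←L0 L4←L0 L5←L4 L6←L5
Join-block Dom:
  L1: preds {L0,L2}: {L0} ∩ {L0,L1,L2} = {L0}; idom=L0
  L4: preds {L0,L1,L3}: {L0} ∩ {L0,L1} ∩ {L0,L3} = {L0}; idom=L0
  L5: preds {L4,L6}: {L0,L4} ∩ {L0,L4,L5,L6} = {L0,L4}; idom=L4

DF derivation:
  join L1 pred L0: · stop@L0
  join L1 pred L2: L2→L1 stop@L0
  join L4 pred L0: · stop@L0
  join L4 pred L1: L1 stop@L0
  join L4 pred L3: L3 stop@L0
  join L5 pred L4: · stop@L4
  join L5 pred L6: L6→L5 stop@L4
  DF(L0)=∅
  DF(L1)={L1,L4}
  DF(L2)={L1}
  DF(L3)={L4}
  DF(L4)=∅
  DF(L5)={L5}
  DF(L6)={L5}

φ for a: defs {L3,L4}
  DF⁺ = {L4}

Answer: ["L4"]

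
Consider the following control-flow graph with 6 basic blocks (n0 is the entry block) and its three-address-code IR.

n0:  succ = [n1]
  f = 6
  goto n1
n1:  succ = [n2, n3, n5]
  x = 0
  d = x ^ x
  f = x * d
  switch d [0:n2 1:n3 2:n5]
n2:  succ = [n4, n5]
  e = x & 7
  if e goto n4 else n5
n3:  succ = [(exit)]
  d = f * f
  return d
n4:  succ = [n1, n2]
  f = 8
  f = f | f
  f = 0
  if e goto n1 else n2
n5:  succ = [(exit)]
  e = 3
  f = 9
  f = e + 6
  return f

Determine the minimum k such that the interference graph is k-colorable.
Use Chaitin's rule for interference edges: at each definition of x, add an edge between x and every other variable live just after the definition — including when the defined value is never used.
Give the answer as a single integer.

Block summaries:
  n0: def={f} ue=∅
  n1: def={d,f,x} ue=∅
  n2: def={e} ue={x}
  n3: def={d} ue={f}
  n4: def={f} ue={e}
  n5: def={e,f} ue=∅

Live sets:
  n0 li=∅ lo=∅
  n1 li=∅ lo={f,x}
  n2 li={x} lo={e,x}
  n3 li={f} lo=∅
  n4 li={e,x} lo={x}
  n5 li=∅ lo=∅

Interference:
  d — {f,x}
  e — {f,x}
  f — {d,e,x}
  x — {d,e,f}

Registers:
  clique {d,f,x} ⇒ need ≥ 3
  3-colouring: c0={f}  c1={x}  c2={d,e}
  χ = 3

Answer: 3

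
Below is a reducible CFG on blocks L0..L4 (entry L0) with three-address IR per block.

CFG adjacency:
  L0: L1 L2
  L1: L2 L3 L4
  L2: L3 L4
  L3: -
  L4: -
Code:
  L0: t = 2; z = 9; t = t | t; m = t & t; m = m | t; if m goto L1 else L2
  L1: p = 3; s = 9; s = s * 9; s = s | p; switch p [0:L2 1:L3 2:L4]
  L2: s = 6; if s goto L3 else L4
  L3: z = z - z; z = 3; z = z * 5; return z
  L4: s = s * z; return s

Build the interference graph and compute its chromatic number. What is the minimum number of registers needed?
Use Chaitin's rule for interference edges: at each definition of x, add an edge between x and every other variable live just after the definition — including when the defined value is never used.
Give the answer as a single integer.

Answer: 3

Derivation:
Block summaries:
  L0: def={m,t,z} ue=∅
  L1: def={p,s} ue=∅
  L2: def={s} ue=∅
  L3: def={z} ue={z}
  L4: def={s} ue={s,z}

Live sets:
  L0: in=∅ out={z}
  L1: in={z} out={s,z}
  L2: in={z} out={s,z}
  L3: in={z} out=∅
  L4: in={s,z} out=∅

Interfere edges:
  m↔{t,z}
  p↔{s,z}
  s↔{p,z}
  t↔{m,z}
  z↔{m,p,s,t}

Registers:
  lower bound: {m,t,z} mutually conflict ⇒ χ ≥ 3
  3-colouring: r0={z}  r1={m,p}  r2={s,t}
  χ = 3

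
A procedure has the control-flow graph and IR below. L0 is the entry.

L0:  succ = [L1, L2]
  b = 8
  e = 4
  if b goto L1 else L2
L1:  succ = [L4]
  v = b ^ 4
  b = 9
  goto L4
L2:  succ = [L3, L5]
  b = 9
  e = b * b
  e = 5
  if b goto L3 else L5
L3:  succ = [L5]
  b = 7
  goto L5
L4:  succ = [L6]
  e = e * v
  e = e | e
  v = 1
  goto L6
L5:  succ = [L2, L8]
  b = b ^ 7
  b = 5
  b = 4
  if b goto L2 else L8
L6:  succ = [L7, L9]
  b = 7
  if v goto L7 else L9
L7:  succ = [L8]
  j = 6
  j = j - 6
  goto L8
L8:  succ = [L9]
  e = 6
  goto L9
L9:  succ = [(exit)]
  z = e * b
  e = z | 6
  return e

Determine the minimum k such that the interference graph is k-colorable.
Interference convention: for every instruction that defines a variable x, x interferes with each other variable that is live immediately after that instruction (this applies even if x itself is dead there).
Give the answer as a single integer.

Per-block:
  L0 def {b,e} use ∅
  L1 def {b,v} use {b}
  L2 def {b,e} use ∅
  L3 def {b} use ∅
  L4 def {e,v} use {e,v}
  L5 def {b} use {b}
  L6 def {b} use {v}
  L7 def {j} use ∅
  L8 def {e} use ∅
  L9 def {e,z} use {b,e}

Backward fixpoint:
  L0: in=∅ out={b,e}
  L1: in={b,e} out={e,v}
  L2: in=∅ out={b}
  L3: in=∅ out={b}
  L4: in={e,v} out={e,v}
  L5: in={b} out={b}
  L6: in={e,v} out={b,e}
  L7: in={b} out={b}
  L8: in={b} out={b,e}
  L9: in={b,e} out=∅

Interference:
  b: {e,j,v}
  e: {b,v}
  j: {b}
  v: {b,e}
  z: ∅

Colouring:
  clique {b,e,v} ⇒ need ≥ 3
  assign b→r0 e→r1 j→r1 v→r2 z→r0 — no edge inside a register ⇒ χ ≤ 3
  χ = 3

Answer: 3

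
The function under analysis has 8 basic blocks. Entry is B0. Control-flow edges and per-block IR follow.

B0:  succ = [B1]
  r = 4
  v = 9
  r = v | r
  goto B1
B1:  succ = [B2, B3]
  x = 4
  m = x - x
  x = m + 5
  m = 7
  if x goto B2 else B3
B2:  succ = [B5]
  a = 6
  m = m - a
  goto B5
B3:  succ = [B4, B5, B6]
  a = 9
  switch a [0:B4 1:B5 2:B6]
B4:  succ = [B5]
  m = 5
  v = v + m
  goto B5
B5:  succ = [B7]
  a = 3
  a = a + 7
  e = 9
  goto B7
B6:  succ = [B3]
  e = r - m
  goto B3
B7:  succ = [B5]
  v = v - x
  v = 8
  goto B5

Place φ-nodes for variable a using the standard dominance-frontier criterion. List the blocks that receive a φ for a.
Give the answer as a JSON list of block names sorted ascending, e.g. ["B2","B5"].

idom tree: B1←B0 B2←B1 B3←B1 B4←B3 B5←B1 B6←B3 B7←B5
Dom∩ at merges:
  B3: preds {B1,B6}: {B0,B1} ∩ {B0,B1,B3,B6} = {B0,B1}; idom=B1
  B5: preds {B2,B3,B4,B7}: {B0,B1,B2} ∩ {B0,B1,B3} ∩ {B0,B1,B3,B4} ∩ {B0,B1,B5,B7} = {B0,B1}; idom=B1

Frontier:
  join B3 pred B1: · stop@B1
  join B3 pred B6: B6→B3 stop@B1
  join B5 pred B2: B2 stop@B1
  join B5 pred B3: B3 stop@B1
  join B5 pred B4: B4→B3 stop@B1
  join B5 pred B7: B7→B5 stop@B1
  DF(B0)=∅
  DF(B1)=∅
  DF(B2)={B5}
  DF(B3)={B3,B5}
  DF(B4)={B5}
  DF(B5)={B5}
  DF(B6)={B3}
  DF(B7)={B5}

φ for a: defs {B2,B3,B5}
  DF⁺ = {B3,B5}

Answer: ["B3", "B5"]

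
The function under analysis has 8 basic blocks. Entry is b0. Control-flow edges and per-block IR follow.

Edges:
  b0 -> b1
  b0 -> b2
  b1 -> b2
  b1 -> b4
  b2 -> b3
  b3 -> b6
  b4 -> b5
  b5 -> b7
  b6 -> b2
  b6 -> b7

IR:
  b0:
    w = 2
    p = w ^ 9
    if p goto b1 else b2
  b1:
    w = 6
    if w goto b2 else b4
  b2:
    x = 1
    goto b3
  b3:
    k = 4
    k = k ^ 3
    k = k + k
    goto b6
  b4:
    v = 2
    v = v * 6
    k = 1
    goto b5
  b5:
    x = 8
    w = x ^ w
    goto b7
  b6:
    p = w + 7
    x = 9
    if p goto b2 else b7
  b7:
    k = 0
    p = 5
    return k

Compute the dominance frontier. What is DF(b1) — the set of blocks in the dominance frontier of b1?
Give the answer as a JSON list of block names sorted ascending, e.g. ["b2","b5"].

Answer: ["b2", "b7"]

Analysis:
idom tree: b1←b0 b2←b0 b3←b2 b4←b1 b5←b4 b6←b3 b7←b0
Join-block Dom:
  b2: preds {b0,b1,b6}: {b0} ∩ {b0,b1} ∩ {b0,b2,b3,b6} = {b0}; idom=b0
  b7: preds {b5,b6}: {b0,b1,b4,b5} ∩ {b0,b2,b3,b6} = {b0}; idom=b0

DF derivation:
  b2←b0: walk · to b0
  b2←b1: walk b1 to b0
  b2←b6: walk b6→b3→b2 to b0
  b7←b5: walk b5→b4→b1 to b0
  b7←b6: walk b6→b3→b2 to b0
  b0 → ∅
  b1 → {b2,b7}
  b2 → {b2,b7}
  b3 → {b2,b7}
  b4 → {b7}
  b5 → {b7}
  b6 → {b2,b7}
  b7 → ∅

DF(b1) = ["b2", "b7"]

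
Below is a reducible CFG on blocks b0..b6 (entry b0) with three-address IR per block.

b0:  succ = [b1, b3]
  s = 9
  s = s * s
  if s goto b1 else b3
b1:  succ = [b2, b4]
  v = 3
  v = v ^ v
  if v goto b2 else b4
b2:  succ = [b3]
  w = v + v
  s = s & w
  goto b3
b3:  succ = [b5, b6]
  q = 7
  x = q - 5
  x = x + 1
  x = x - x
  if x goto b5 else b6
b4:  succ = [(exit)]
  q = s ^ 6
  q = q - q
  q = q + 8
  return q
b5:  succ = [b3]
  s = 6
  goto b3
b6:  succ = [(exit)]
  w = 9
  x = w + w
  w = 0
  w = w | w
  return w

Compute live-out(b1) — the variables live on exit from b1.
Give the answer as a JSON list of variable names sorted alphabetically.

def/use:
  b0: def={s} ue=∅
  b1: def={v} ue=∅
  b2: def={s,w} ue={s,v}
  b3: def={q,x} ue=∅
  b4: def={q} ue={s}
  b5: def={s} ue=∅
  b6: def={w,x} ue=∅

Liveness:
  b0 li=∅ lo={s}
  b1 li={s} lo={s,v}
  b2 li={s,v} lo=∅
  b3 li=∅ lo=∅
  b4 li={s} lo=∅
  b5 li=∅ lo=∅
  b6 li=∅ lo=∅

live-out(b1) = ["s", "v"]

Answer: ["s", "v"]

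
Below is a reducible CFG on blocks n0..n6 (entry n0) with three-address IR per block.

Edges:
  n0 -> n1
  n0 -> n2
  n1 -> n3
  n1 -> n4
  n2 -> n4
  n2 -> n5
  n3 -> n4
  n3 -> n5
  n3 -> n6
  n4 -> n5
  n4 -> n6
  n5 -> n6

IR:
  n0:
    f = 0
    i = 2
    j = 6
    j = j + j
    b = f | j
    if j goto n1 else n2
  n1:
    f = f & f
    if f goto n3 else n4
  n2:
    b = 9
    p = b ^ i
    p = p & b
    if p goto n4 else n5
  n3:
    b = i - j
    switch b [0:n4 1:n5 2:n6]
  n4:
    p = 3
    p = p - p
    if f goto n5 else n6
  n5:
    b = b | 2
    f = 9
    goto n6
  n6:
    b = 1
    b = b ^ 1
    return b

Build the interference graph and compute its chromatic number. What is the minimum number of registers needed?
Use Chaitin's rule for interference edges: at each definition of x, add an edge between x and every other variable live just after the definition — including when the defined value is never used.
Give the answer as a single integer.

def/use:
  n0: {b,f,i,j} / ∅
  n1: {f} / {f}
  n2: {b,p} / {i}
  n3: {b} / {i,j}
  n4: {p} / {f}
  n5: {b,f} / {b}
  n6: {b} / ∅

Liveness:
  live n0: ∅→{b,f,i,j}
  live n1: {b,f,i,j}→{b,f,i,j}
  live n2: {f,i}→{b,f}
  live n3: {f,i,j}→{b,f}
  live n4: {b,f}→{b}
  live n5: {b}→∅
  live n6: ∅→∅

Interference:
  b — {f,i,j,p}
  f — {b,i,j,p}
  i — {b,f,j}
  j — {b,f,i}
  p — {b,f}

Chromatic number:
  {b,f,i,j} pairwise interfere (4-clique) ⇒ χ ≥ 4
  assign b→R0 f→R1 i→R2 j→R3 p→R2 — no edge inside a register ⇒ χ ≤ 4
  χ = 4

Answer: 4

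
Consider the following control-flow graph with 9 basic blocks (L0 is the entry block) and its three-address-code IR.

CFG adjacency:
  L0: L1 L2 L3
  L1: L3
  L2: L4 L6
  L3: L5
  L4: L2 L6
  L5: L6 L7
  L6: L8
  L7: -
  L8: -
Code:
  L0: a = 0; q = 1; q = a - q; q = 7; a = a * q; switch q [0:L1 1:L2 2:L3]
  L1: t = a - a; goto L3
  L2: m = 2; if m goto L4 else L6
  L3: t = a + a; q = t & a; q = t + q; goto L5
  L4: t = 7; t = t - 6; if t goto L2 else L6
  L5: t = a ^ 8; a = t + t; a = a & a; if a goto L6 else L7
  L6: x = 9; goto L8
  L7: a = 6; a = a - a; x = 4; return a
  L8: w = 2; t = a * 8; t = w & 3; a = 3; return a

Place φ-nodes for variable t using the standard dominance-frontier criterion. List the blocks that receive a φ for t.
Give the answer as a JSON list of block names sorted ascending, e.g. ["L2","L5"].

Answer: ["L2", "L3", "L6"]

Derivation:
idom tree: L1←L0 L2←L0 L3←L0 L4←L2 L5←L3 L6←L0 L7←L5 L8←L6
Join-block Dom:
  L2: preds {L0,L4}: {L0} ∩ {L0,L2,L4} = {L0}; idom=L0
  L3: preds {L0,L1}: {L0} ∩ {L0,L1} = {L0}; idom=L0
  L6: preds {L2,L4,L5}: {L0,L2} ∩ {L0,L2,L4} ∩ {L0,L3,L5} = {L0}; idom=L0

Frontier:
  L2←L0: walk · to L0
  L2←L4: walk L4→L2 to L0
  L3←L0: walk · to L0
  L3←L1: walk L1 to L0
  L6←L2: walk L2 to L0
  L6←L4: walk L4→L2 to L0
  L6←L5: walk L5→L3 to L0
  DF(L0)=∅
  DF(L1)={L3}
  DF(L2)={L2,L6}
  DF(L3)={L6}
  DF(L4)={L2,L6}
  DF(L5)={L6}
  DF(L6)=∅
  DF(L7)=∅
  DF(L8)=∅

φ for t: defs {L1,L3,L4,L5,L8}
  DF⁺ = {L2,L3,L6}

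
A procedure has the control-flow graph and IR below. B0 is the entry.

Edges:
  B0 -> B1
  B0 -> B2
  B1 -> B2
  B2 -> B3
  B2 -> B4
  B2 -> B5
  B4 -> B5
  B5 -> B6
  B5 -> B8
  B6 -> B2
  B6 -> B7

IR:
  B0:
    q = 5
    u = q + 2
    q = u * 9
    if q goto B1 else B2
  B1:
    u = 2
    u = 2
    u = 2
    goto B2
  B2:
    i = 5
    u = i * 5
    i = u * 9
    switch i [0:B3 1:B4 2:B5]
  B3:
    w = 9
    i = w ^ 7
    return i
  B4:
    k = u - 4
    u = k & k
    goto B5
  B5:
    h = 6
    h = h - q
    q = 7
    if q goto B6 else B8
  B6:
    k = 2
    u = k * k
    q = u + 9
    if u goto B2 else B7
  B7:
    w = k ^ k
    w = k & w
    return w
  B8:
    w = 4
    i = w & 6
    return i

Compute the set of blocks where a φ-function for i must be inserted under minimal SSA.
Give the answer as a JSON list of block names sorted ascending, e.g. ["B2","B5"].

Answer: ["B2"]

Working:
idom tree: B1←B0 B2←B0 B3←B2 B4←B2 B5←B2 B6←B5 B7←B6 B8←B5
Dom∩ at merges:
  B2: preds {B0,B1,B6}: {B0} ∩ {B0,B1} ∩ {B0,B2,B5,B6} = {B0}; idom=B0
  B5: preds {B2,B4}: {B0,B2} ∩ {B0,B2,B4} = {B0,B2}; idom=B2

Frontier:
  join B2 pred B0: · stop@B0
  join B2 pred B1: B1 stop@B0
  join B2 pred B6: B6→B5→B2 stop@B0
  join B5 pred B2: · stop@B2
  join B5 pred B4: B4 stop@B2
  DF(B0)=∅
  DF(B1)={B2}
  DF(B2)={B2}
  DF(B3)=∅
  DF(B4)={B5}
  DF(B5)={B2}
  DF(B6)={B2}
  DF(B7)=∅
  DF(B8)=∅

φ for i: defs {B2,B3,B8}
  DF⁺ = {B2}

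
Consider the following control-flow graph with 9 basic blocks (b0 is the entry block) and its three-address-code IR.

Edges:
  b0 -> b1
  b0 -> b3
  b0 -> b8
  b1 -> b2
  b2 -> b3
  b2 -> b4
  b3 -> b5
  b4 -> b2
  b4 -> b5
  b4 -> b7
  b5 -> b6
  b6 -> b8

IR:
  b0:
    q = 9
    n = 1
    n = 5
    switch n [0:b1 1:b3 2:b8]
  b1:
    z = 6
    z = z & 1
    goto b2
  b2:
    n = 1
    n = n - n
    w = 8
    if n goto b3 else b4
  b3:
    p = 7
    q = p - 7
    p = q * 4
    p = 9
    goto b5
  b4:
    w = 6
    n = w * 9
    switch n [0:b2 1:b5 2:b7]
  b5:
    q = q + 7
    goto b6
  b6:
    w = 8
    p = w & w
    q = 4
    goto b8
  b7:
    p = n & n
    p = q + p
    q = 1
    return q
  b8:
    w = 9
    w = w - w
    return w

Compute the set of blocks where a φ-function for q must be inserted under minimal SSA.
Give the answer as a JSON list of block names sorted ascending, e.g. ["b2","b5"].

idom tree: b1←b0 b2←b1 b3←b0 b4←b2 b5←b0 b6←b5 b7←b4 b8←b0
Dom∩ at merges:
  b2: preds {b1,b4}: {b0,b1} ∩ {b0,b1,b2,b4} = {b0,b1}; idom=b1
  b3: preds {b0,b2}: {b0} ∩ {b0,b1,b2} = {b0}; idom=b0
  b5: preds {b3,b4}: {b0,b3} ∩ {b0,b1,b2,b4} = {b0}; idom=b0
  b8: preds {b0,b6}: {b0} ∩ {b0,b5,b6} = {b0}; idom=b0

DF walk-up:
  b2←b1: walk · to b1
  b2←b4: walk b4→b2 to b1
  b3←b0: walk · to b0
  b3←b2: walk b2→b1 to b0
  b5←b3: walk b3 to b0
  b5←b4: walk b4→b2→b1 to b0
  b8←b0: walk · to b0
  b8←b6: walk b6→b5 to b0
  b0 → ∅
  b1 → {b3,b5}
  b2 → {b2,b3,b5}
  b3 → {b5}
  b4 → {b2,b5}
  b5 → {b8}
  b6 → {b8}
  b7 → ∅
  b8 → ∅

φ for q: defs {b0,b3,b5,b6,b7}
  DF⁺ = {b5,b8}

Answer: ["b5", "b8"]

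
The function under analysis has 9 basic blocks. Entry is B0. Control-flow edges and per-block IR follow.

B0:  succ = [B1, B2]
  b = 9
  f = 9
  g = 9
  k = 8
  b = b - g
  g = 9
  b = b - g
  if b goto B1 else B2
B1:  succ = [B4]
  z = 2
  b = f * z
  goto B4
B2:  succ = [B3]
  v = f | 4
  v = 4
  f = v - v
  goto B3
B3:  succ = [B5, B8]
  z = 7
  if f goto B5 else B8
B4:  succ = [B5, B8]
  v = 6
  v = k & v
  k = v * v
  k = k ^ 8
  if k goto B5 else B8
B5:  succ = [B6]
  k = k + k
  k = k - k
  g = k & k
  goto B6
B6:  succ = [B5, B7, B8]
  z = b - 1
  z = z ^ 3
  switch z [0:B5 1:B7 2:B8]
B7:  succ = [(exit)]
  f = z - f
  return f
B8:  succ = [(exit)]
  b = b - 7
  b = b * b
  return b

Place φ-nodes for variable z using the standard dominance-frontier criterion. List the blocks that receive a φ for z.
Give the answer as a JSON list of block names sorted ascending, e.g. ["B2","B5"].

Answer: ["B5", "B8"]

Analysis:
idom tree: B1←B0 B2←B0 B3←B2 B4←B1 B5←B0 B6←B5 B7←B6 B8←B0
Join-block Dom:
  B5: preds {B3,B4,B6}: {B0,B2,B3} ∩ {B0,B1,B4} ∩ {B0,B5,B6} = {B0}; idom=B0
  B8: preds {B3,B4,B6}: {B0,B2,B3} ∩ {B0,B1,B4} ∩ {B0,B5,B6} = {B0}; idom=B0

DF walk-up:
  join B5 pred B3: B3→B2 stop@B0
  join B5 pred B4: B4→B1 stop@B0
  join B5 pred B6: B6→B5 stop@B0
  join B8 pred B3: B3→B2 stop@B0
  join B8 pred B4: B4→B1 stop@B0
  join B8 pred B6: B6→B5 stop@B0
  B0: DF=∅
  B1: DF={B5,B8}
  B2: DF={B5,B8}
  B3: DF={B5,B8}
  B4: DF={B5,B8}
  B5: DF={B5,B8}
  B6: DF={B5,B8}
  B7: DF=∅
  B8: DF=∅

φ for z: defs {B1,B3,B6}
  DF⁺ = {B5,B8}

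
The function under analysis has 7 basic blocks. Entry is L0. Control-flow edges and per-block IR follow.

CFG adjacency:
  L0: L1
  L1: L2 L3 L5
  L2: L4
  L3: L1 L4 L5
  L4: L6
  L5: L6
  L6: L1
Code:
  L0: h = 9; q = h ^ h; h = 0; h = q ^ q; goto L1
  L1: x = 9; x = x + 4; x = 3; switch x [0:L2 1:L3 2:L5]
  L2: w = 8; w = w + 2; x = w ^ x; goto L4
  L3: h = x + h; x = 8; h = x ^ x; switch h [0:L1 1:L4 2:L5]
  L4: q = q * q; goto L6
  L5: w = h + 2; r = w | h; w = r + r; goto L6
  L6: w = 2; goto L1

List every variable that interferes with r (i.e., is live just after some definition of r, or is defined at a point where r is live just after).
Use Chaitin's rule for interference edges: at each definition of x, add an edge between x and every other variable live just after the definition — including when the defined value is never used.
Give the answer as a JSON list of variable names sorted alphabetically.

Answer: ["h", "q"]

Derivation:
Block summaries:
  L0: {h,q} / ∅
  L1: {x} / ∅
  L2: {w,x} / {x}
  L3: {h,x} / {h,x}
  L4: {q} / {q}
  L5: {r,w} / {h}
  L6: {w} / ∅

Live sets:
  live L0: ∅→{h,q}
  live L1: {h,q}→{h,q,x}
  live L2: {h,q,x}→{h,q}
  live L3: {h,q,x}→{h,q}
  live L4: {h,q}→{h,q}
  live L5: {h,q}→{h,q}
  live L6: {h,q}→{h,q}

Interference:
  h: {q,r,w,x}
  q: {h,r,w,x}
  r: {h,q}
  w: {h,q,x}
  x: {h,q,w}

N(r) = ["h", "q"]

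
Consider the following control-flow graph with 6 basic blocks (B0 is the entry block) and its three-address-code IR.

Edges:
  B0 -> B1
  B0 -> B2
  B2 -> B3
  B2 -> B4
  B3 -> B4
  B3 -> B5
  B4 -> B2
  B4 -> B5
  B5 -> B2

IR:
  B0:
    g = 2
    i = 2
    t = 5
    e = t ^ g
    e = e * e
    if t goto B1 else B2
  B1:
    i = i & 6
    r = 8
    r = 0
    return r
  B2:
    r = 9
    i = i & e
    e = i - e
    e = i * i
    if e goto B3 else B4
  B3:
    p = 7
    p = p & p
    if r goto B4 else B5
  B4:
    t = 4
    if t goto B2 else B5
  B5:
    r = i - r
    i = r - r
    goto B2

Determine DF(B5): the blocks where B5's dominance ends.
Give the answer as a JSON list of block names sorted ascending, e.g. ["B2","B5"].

Answer: ["B2"]

Derivation:
idom tree: B1←B0 B2←B0 B3←B2 B4←B2 B5←B2
Dom∩ at merges:
  B2: preds {B0,B4,B5}: {B0} ∩ {B0,B2,B4} ∩ {B0,B2,B5} = {B0}; idom=B0
  B4: preds {B2,B3}: {B0,B2} ∩ {B0,B2,B3} = {B0,B2}; idom=B2
  B5: preds {B3,B4}: {B0,B2,B3} ∩ {B0,B2,B4} = {B0,B2}; idom=B2

DF walk-up:
  join B2 pred B0: · stop@B0
  join B2 pred B4: B4→B2 stop@B0
  join B2 pred B5: B5→B2 stop@B0
  join B4 pred B2: · stop@B2
  join B4 pred B3: B3 stop@B2
  join B5 pred B3: B3 stop@B2
  join B5 pred B4: B4 stop@B2
  B0 → ∅
  B1 → ∅
  B2 → {B2}
  B3 → {B4,B5}
  B4 → {B2,B5}
  B5 → {B2}

DF(B5) = ["B2"]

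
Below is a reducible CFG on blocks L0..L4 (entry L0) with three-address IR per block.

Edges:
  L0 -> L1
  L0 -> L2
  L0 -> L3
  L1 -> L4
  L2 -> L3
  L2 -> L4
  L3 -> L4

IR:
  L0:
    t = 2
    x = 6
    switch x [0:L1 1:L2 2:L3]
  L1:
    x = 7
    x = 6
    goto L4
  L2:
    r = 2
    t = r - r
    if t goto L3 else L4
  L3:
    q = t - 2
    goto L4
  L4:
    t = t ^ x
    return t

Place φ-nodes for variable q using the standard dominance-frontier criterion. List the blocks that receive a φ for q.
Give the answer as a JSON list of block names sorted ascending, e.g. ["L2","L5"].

Answer: ["L4"]

Analysis:
idom tree: L1←L0 L2←L0 L3←L0 L4←L0
Dom∩ at merges:
  L3: preds {L0,L2}: {L0} ∩ {L0,L2} = {L0}; idom=L0
  L4: preds {L1,L2,L3}: {L0,L1} ∩ {L0,L2} ∩ {L0,L3} = {L0}; idom=L0

DF walk-up:
  join L3 pred L0: · stop@L0
  join L3 pred L2: L2 stop@L0
  join L4 pred L1: L1 stop@L0
  join L4 pred L2: L2 stop@L0
  join L4 pred L3: L3 stop@L0
  L0: DF=∅
  L1: DF={L4}
  L2: DF={L3,L4}
  L3: DF={L4}
  L4: DF=∅

φ for q: defs {L3}
  DF⁺ = {L4}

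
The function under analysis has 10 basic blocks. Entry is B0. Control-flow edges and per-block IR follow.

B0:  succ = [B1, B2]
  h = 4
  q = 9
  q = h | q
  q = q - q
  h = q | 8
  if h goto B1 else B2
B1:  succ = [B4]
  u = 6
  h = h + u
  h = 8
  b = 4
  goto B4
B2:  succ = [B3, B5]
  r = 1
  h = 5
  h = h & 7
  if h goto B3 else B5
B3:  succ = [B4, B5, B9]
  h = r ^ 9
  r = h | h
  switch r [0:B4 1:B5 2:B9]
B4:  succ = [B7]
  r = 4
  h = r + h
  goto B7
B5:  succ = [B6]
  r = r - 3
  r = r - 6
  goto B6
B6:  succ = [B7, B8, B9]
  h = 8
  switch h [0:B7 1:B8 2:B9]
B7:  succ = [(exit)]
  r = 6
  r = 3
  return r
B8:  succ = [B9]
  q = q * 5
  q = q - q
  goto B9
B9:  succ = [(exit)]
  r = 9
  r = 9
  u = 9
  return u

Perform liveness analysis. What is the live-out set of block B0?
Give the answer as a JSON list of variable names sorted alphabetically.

Answer: ["h", "q"]

Analysis:
Block summaries:
  B0: {h,q} / ∅
  B1: {b,h,u} / {h}
  B2: {h,r} / ∅
  B3: {h,r} / {r}
  B4: {h,r} / {h}
  B5: {r} / {r}
  B6: {h} / ∅
  B7: {r} / ∅
  B8: {q} / {q}
  B9: {r,u} / ∅

Backward fixpoint:
  B0: in=∅ out={h,q}
  B1: in={h} out={h}
  B2: in={q} out={q,r}
  B3: in={q,r} out={h,q,r}
  B4: in={h} out=∅
  B5: in={q,r} out={q}
  B6: in={q} out={q}
  B7: in=∅ out=∅
  B8: in={q} out=∅
  B9: in=∅ out=∅

live-out(B0) = ["h", "q"]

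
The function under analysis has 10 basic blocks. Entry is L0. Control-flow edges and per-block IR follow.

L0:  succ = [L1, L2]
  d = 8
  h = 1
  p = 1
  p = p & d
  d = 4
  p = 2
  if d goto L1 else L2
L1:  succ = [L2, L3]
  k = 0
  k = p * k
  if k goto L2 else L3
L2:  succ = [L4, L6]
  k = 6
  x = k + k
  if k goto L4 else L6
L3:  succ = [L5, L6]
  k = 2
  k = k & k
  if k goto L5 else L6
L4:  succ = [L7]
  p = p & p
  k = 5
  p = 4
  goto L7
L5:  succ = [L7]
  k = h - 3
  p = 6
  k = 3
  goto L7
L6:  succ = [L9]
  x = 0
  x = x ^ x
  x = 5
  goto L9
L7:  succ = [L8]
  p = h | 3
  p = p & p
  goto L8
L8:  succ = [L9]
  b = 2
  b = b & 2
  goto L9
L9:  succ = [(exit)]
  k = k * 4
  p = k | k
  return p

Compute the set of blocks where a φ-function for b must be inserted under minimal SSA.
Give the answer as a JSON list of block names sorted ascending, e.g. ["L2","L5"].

Answer: ["L9"]

Working:
idom tree: L1←L0 L2←L0 L3←L1 L4←L2 L5←L3 L6←L0 L7←L0 L8←L7 L9←L0
Dom∩ at merges:
  L2: preds {L0,L1}: {L0} ∩ {L0,L1} = {L0}; idom=L0
  L6: preds {L2,L3}: {L0,L2} ∩ {L0,L1,L3} = {L0}; idom=L0
  L7: preds {L4,L5}: {L0,L2,L4} ∩ {L0,L1,L3,L5} = {L0}; idom=L0
  L9: preds {L6,L8}: {L0,L6} ∩ {L0,L7,L8} = {L0}; idom=L0

DF derivation:
  L2←L0: walk · to L0
  L2←L1: walk L1 to L0
  L6←L2: walk L2 to L0
  L6←L3: walk L3→L1 to L0
  L7←L4: walk L4→L2 to L0
  L7←L5: walk L5→L3→L1 to L0
  L9←L6: walk L6 to L0
  L9←L8: walk L8→L7 to L0
  L0: DF=∅
  L1: DF={L2,L6,L7}
  L2: DF={L6,L7}
  L3: DF={L6,L7}
  L4: DF={L7}
  L5: DF={L7}
  L6: DF={L9}
  L7: DF={L9}
  L8: DF={L9}
  L9: DF=∅

φ for b: defs {L8}
  DF⁺ = {L9}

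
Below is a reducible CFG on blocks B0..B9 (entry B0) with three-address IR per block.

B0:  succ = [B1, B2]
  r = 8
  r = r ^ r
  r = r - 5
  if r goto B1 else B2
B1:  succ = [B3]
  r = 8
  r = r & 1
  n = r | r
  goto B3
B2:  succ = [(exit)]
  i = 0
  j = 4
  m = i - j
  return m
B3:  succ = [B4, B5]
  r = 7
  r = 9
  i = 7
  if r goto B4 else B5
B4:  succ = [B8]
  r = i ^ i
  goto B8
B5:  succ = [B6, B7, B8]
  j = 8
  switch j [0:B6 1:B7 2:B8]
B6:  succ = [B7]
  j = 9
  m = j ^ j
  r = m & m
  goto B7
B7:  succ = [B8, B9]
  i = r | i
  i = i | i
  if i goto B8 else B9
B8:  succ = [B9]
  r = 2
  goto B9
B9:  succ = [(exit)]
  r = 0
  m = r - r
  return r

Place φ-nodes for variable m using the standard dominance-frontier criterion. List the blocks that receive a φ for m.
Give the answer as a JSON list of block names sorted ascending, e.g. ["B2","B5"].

idom tree: B1←B0 B2←B0 B3←B1 B4←B3 B5←B3 B6←B5 B7←B5 B8←B3 B9←B3
Join-block Dom:
  B7: preds {B5,B6}: {B0,B1,B3,B5} ∩ {B0,B1,B3,B5,B6} = {B0,B1,B3,B5}; idom=B5
  B8: preds {B4,B5,B7}: {B0,B1,B3,B4} ∩ {B0,B1,B3,B5} ∩ {B0,B1,B3,B5,B7} = {B0,B1,B3}; idom=B3
  B9: preds {B7,B8}: {B0,B1,B3,B5,B7} ∩ {B0,B1,B3,B8} = {B0,B1,B3}; idom=B3

Frontier:
  join B7 pred B5: · stop@B5
  join B7 pred B6: B6 stop@B5
  join B8 pred B4: B4 stop@B3
  join B8 pred B5: B5 stop@B3
  join B8 pred B7: B7→B5 stop@B3
  join B9 pred B7: B7→B5 stop@B3
  join B9 pred B8: B8 stop@B3
  B0 → ∅
  B1 → ∅
  B2 → ∅
  B3 → ∅
  B4 → {B8}
  B5 → {B8,B9}
  B6 → {B7}
  B7 → {B8,B9}
  B8 → {B9}
  B9 → ∅

φ for m: defs {B2,B6,B9}
  DF⁺ = {B7,B8,B9}

Answer: ["B7", "B8", "B9"]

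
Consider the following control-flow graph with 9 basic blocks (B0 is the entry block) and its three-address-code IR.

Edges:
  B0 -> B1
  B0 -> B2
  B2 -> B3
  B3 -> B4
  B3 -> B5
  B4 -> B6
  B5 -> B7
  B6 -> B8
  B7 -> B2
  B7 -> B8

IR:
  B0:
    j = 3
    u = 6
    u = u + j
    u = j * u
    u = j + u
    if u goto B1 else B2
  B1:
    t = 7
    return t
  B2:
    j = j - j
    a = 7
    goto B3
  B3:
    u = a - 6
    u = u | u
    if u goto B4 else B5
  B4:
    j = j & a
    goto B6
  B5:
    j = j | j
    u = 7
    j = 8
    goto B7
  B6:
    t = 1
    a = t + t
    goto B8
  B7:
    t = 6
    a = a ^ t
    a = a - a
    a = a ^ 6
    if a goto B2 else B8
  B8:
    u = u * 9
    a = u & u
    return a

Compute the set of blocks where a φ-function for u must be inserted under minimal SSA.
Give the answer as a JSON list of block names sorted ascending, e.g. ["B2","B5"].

Answer: ["B2", "B8"]

Working:
idom tree: B1←B0 B2←B0 B3←B2 B4←B3 B5←B3 B6←B4 B7←B5 B8←B3
Join-block Dom:
  B2: preds {B0,B7}: {B0} ∩ {B0,B2,B3,B5,B7} = {B0}; idom=B0
  B8: preds {B6,B7}: {B0,B2,B3,B4,B6} ∩ {B0,B2,B3,B5,B7} = {B0,B2,B3}; idom=B3

Frontier:
  join B2 pred B0: · stop@B0
  join B2 pred B7: B7→B5→B3→B2 stop@B0
  join B8 pred B6: B6→B4 stop@B3
  join B8 pred B7: B7→B5 stop@B3
  B0: DF=∅
  B1: DF=∅
  B2: DF={B2}
  B3: DF={B2}
  B4: DF={B8}
  B5: DF={B2,B8}
  B6: DF={B8}
  B7: DF={B2,B8}
  B8: DF=∅

φ for u: defs {B0,B3,B5,B8}
  DF⁺ = {B2,B8}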